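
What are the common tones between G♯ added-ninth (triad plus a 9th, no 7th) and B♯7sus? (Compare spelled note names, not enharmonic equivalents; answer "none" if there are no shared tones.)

G♯ added-ninth: G# B# D# A#
B♯7sus: B# E# F## A#
Common to both → B#, A#.

B#, A#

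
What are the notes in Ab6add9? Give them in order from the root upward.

Ab, C, Eb, F, Bb

Ab6add9 is a six-nine built on Ab.
Ab — root
C — major 3rd
Eb — perfect 5th
F — major 6th
Bb — major 9th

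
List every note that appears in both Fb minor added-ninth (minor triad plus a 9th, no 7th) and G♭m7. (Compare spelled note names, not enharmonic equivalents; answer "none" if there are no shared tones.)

Fb minor added-ninth: F♭ A𝄫 C♭ G♭
G♭m7: G♭ B𝄫 D♭ F♭
Common to both → F♭, G♭.

F♭ – G♭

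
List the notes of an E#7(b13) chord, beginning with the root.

E# G## B# D# C#

E#7(b13) is a dominant seventh flat thirteen built on E#.
E# — root
G## — major 3rd
B# — perfect 5th
D# — minor 7th
C# — minor 13th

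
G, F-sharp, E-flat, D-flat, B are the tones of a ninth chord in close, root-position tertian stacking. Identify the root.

E-flat

Arranged so that each adjacent pair is a third by letter name: E-flat – G – B – D-flat – F-sharp.
The bottom of that stack, E-flat, is the root (this is E-flat dominant seventh sharp nine sharp five).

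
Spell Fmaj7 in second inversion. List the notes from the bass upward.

In root position, Fmaj7 is F–A–C–E.
Second inversion puts the fifth (C) in the bass.

C, E, F, A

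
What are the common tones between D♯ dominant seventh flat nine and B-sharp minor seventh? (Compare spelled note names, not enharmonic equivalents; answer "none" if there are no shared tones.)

D♯ dominant seventh flat nine: D-sharp F-double-sharp A-sharp C-sharp E
B-sharp minor seventh: B-sharp D-sharp F-double-sharp A-sharp
Common to both → D-sharp, F-double-sharp, A-sharp.

D-sharp  F-double-sharp  A-sharp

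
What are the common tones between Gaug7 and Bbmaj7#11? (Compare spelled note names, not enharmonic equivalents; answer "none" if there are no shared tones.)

F

Gaug7 = G, B, D♯, F.
Bbmaj7#11 = B♭, D, F, A, E.
Shared: F.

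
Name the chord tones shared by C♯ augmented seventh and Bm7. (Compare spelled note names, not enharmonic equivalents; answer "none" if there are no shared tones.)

B

C♯ augmented seventh = C#, E#, G##, B.
Bm7 = B, D, F#, A.
Shared: B.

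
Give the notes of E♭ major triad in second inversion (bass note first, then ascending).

B-flat E-flat G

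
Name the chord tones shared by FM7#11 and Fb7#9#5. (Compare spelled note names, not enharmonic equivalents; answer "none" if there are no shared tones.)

C

FM7#11: F A C E B
Fb7#9#5: Fb Ab C Ebb G
Common to both → C.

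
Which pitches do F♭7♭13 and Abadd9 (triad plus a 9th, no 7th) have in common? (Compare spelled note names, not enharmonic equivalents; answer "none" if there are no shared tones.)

Ab

F♭7♭13 = Fb, Ab, Cb, Ebb, Dbb.
Abadd9 = Ab, C, Eb, Bb.
Shared: Ab.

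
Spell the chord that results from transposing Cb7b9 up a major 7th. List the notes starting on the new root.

Bb – D – F – Ab – Cb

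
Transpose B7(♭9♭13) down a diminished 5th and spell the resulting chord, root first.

A diminished 5th down from B is E#, so the new chord is E# dominant seventh flat nine flat thirteen.
E# — root
G## — major 3rd
B# — perfect 5th
D# — minor 7th
F# — minor 9th
C# — minor 13th

E# G## B# D# F# C#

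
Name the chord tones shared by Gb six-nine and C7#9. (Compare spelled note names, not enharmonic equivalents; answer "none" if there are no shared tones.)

Bb

Gb six-nine = Gb, Bb, Db, Eb, Ab.
C7#9 = C, E, G, Bb, D#.
Shared: Bb.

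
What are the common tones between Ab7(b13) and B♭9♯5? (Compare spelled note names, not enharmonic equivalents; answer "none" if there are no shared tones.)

Ab, C

Ab7(b13) = Ab, C, Eb, Gb, Fb.
B♭9♯5 = Bb, D, F#, Ab, C.
Shared: Ab, C.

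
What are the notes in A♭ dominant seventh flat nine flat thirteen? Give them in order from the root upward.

Ab, C, Eb, Gb, Bbb, Fb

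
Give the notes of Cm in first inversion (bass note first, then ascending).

E♭ G C

Cm = C–E♭–G; first inversion → third (E♭) lowest.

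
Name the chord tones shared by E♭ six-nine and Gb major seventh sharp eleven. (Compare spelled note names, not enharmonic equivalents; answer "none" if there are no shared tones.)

B-flat – C – F

E♭ six-nine: E-flat G B-flat C F
Gb major seventh sharp eleven: G-flat B-flat D-flat F C
Common to both → B-flat, C, F.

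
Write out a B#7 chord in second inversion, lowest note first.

F##, A#, B#, D##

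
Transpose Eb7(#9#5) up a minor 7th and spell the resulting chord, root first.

Transposed root: Eb → Db (minor 7th up). So we spell Db dominant seventh sharp nine sharp five:
root → Db
3rd (major 3rd) → F
5th (augmented 5th) → A
7th (minor 7th) → Cb
9th (augmented 9th) → E

Db  F  A  Cb  E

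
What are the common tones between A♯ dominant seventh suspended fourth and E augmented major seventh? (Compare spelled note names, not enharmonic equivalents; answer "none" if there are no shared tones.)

A♯ dominant seventh suspended fourth: A-sharp D-sharp E-sharp G-sharp
E augmented major seventh: E G-sharp B-sharp D-sharp
Common to both → D-sharp, G-sharp.

D-sharp, G-sharp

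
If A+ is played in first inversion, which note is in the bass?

C#

A+ in root position is A–C#–E#.
First inversion places the third in the bass, which is C#.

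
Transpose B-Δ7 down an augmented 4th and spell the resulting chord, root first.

F  Ab  C  E

Transposed root: B → F (augmented 4th down). So we spell F minor-major seventh:
F — root
Ab — minor 3rd
C — perfect 5th
E — major 7th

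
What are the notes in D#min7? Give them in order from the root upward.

Root D♯, quality minor seventh:
root → D♯
3rd (minor 3rd) → F♯
5th (perfect 5th) → A♯
7th (minor 7th) → C♯

D♯, F♯, A♯, C♯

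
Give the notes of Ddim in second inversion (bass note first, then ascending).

Ddim = D–F–Ab; second inversion → fifth (Ab) lowest.

Ab – D – F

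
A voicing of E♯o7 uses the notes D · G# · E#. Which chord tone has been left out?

E♯o7 = E#, G#, B, D. The voicing lacks the 5th (diminished 5th), B.

B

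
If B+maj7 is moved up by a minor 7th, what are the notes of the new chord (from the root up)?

A minor 7th up from B is A, so the new chord is A augmented major seventh.
- root: A
- major 3rd: C#
- augmented 5th: E#
- major 7th: G#

A – C# – E# – G#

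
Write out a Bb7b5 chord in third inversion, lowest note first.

Bb7b5 = Bb–D–Fb–Ab; third inversion → seventh (Ab) lowest.

Ab  Bb  D  Fb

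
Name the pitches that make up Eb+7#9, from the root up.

Eb – G – B – Db – F#

Eb+7#9 is a dominant seventh sharp nine sharp five built on Eb.
- root: Eb
- major 3rd: G
- augmented 5th: B
- minor 7th: Db
- augmented 9th: F#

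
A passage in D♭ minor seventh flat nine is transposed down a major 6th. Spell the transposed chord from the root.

Transposed root: D-flat → F-flat (major 6th down). So we spell F-flat minor seventh flat nine:
Root: F-flat
Minor 3rd (3rd): A-double-flat
Perfect 5th (5th): C-flat
Minor 7th (7th): E-double-flat
Minor 9th (9th): G-double-flat

F-flat, A-double-flat, C-flat, E-double-flat, G-double-flat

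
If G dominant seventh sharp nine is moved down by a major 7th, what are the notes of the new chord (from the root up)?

G down a major 7th → Ab. New chord: Ab dominant seventh sharp nine.
root → Ab
3rd (major 3rd) → C
5th (perfect 5th) → Eb
7th (minor 7th) → Gb
9th (augmented 9th) → B

Ab, C, Eb, Gb, B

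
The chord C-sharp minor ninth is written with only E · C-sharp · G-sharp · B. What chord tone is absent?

D-sharp

The full C-sharp minor ninth chord is C-sharp, E, G-sharp, B, D-sharp.
Comparing with the voicing, the major 9th (9th) — D-sharp — is absent.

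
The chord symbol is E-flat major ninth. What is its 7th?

Root of E-flat major ninth = E-flat. The 7th is a major 7th: E-flat up a major 7th → D.

D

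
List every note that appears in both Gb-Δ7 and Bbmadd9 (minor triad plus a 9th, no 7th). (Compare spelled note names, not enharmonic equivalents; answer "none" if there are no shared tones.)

Gb-Δ7 = Gb, Bbb, Db, F.
Bbmadd9 = Bb, Db, F, C.
Shared: Db, F.

Db, F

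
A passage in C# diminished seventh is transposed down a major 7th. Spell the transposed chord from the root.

D, F, A-flat, C-flat

Transposed root: C-sharp → D (major 7th down). So we spell D diminished seventh:
Root: D
Minor 3rd (3rd): F
Diminished 5th (5th): A-flat
Diminished 7th (7th): C-flat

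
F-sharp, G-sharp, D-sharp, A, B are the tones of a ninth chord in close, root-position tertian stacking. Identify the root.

G-sharp

Stacking in thirds gives G-sharp – B – D-sharp – F-sharp – A, so G-sharp is the root — G-sharp minor seventh flat nine.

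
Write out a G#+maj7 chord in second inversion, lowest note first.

D##, F##, G#, B#

In root position, G#+maj7 is G#–B#–D##–F##.
Second inversion puts the fifth (D##) in the bass.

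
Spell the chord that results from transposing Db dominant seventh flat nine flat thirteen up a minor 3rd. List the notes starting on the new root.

F-flat A-flat C-flat E-double-flat G-double-flat D-double-flat

D-flat up a minor 3rd → F-flat. New chord: F-flat dominant seventh flat nine flat thirteen.
root → F-flat
3rd (major 3rd) → A-flat
5th (perfect 5th) → C-flat
7th (minor 7th) → E-double-flat
9th (minor 9th) → G-double-flat
13th (minor 13th) → D-double-flat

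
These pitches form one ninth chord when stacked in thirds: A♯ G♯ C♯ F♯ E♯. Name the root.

F♯

Stacking in thirds gives F♯ – A♯ – C♯ – E♯ – G♯, so F♯ is the root — F♯ major ninth.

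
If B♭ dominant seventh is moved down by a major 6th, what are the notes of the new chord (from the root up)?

Db – F – Ab – Cb

Transposed root: Bb → Db (major 6th down). So we spell Db dominant seventh:
Root: Db
Major 3rd (3rd): F
Perfect 5th (5th): Ab
Minor 7th (7th): Cb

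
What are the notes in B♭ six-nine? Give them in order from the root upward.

B-flat D F G C

Root B-flat, quality six-nine:
root → B-flat
3rd (major 3rd) → D
5th (perfect 5th) → F
6th (major 6th) → G
9th (major 9th) → C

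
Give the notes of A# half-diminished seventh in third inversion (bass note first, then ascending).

A# half-diminished seventh = A♯–C♯–E–G♯; third inversion → seventh (G♯) lowest.

G♯ A♯ C♯ E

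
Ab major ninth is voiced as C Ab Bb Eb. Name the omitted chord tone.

The full Ab major ninth chord is Ab, C, Eb, G, Bb.
Comparing with the voicing, the major 7th (7th) — G — is absent.

G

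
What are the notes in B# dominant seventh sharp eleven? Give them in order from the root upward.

B# dominant seventh sharp eleven: dominant seventh sharp eleven on B#.
B# — root
D## — major 3rd
F## — perfect 5th
A# — minor 7th
E## — augmented 11th

B#, D##, F##, A#, E##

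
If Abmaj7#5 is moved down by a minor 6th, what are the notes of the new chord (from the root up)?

C  E  G#  B

Transposed root: Ab → C (minor 6th down). So we spell C augmented major seventh:
Root: C
Major 3rd (3rd): E
Augmented 5th (5th): G#
Major 7th (7th): B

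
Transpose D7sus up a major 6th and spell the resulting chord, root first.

B E F# A

Transposed root: D → B (major 6th up). So we spell B dominant seventh suspended fourth:
root → B
4th (perfect 4th) → E
5th (perfect 5th) → F#
7th (minor 7th) → A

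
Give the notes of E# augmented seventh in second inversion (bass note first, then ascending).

B##  D#  E#  G##

E# augmented seventh = E#–G##–B##–D#; second inversion → fifth (B##) lowest.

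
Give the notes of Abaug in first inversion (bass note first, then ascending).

C  E  Ab

Abaug = Ab–C–E; first inversion → third (C) lowest.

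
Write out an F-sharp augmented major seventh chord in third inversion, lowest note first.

E-sharp F-sharp A-sharp C-double-sharp

F-sharp augmented major seventh = F-sharp–A-sharp–C-double-sharp–E-sharp; third inversion → seventh (E-sharp) lowest.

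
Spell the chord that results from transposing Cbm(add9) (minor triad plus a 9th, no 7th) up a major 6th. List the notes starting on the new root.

Ab Cb Eb Bb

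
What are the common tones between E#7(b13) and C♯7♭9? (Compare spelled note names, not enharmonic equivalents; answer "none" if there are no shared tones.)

E#7(b13): E♯ G𝄪 B♯ D♯ C♯
C♯7♭9: C♯ E♯ G♯ B D
Common to both → E♯, C♯.

E♯, C♯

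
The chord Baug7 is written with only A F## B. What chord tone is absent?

D#

The full Baug7 chord is B, D#, F##, A.
Comparing with the voicing, the major 3rd (3rd) — D# — is absent.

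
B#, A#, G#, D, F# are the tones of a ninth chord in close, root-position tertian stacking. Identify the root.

G#

Arranged so that each adjacent pair is a third by letter name: G# – B# – D – F# – A#.
The bottom of that stack, G#, is the root (this is G# dominant ninth flat five).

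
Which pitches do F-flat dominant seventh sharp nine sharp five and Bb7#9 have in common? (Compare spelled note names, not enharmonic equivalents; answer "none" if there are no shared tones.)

Ab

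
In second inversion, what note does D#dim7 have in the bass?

D#dim7 in root position is D#–F#–A–C.
Second inversion places the fifth in the bass, which is A.

A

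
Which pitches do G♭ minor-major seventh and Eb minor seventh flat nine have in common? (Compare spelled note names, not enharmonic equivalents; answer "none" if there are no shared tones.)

G-flat  D-flat

G♭ minor-major seventh: G-flat B-double-flat D-flat F
Eb minor seventh flat nine: E-flat G-flat B-flat D-flat F-flat
Common to both → G-flat, D-flat.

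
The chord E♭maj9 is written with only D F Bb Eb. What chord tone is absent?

E♭maj9 = Eb, G, Bb, D, F. The voicing lacks the 3rd (major 3rd), G.

G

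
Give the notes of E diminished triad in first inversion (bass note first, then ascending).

E diminished triad = E–G–B-flat; first inversion → third (G) lowest.

G, B-flat, E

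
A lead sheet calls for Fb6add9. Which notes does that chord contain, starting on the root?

Root Fb, quality six-nine:
Root: Fb
Major 3rd (3rd): Ab
Perfect 5th (5th): Cb
Major 6th (6th): Db
Major 9th (9th): Gb

Fb, Ab, Cb, Db, Gb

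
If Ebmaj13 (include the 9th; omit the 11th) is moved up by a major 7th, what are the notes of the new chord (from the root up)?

D – F♯ – A – C♯ – E – B

A major 7th up from E♭ is D, so the new chord is D major thirteenth.
Root: D
Major 3rd (3rd): F♯
Perfect 5th (5th): A
Major 7th (7th): C♯
Major 9th (9th): E
Major 13th (13th): B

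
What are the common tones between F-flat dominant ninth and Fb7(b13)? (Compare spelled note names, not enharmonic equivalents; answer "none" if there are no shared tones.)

Fb  Ab  Cb  Ebb

F-flat dominant ninth: Fb Ab Cb Ebb Gb
Fb7(b13): Fb Ab Cb Ebb Dbb
Common to both → Fb, Ab, Cb, Ebb.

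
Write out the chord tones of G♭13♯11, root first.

Gb  Bb  Db  Fb  Ab  C  Eb

Root Gb, quality dominant thirteenth sharp eleven:
- root: Gb
- major 3rd: Bb
- perfect 5th: Db
- minor 7th: Fb
- major 9th: Ab
- augmented 11th: C
- major 13th: Eb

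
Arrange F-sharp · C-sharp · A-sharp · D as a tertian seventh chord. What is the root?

D

Stacking in thirds gives D – F-sharp – A-sharp – C-sharp, so D is the root — D augmented major seventh.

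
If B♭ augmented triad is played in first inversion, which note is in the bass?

D

B♭ augmented triad in root position is B-flat–D–F-sharp.
First inversion places the third in the bass, which is D.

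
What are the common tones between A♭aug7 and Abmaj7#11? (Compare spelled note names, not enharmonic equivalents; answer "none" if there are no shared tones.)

Ab, C

A♭aug7: Ab C E Gb
Abmaj7#11: Ab C Eb G D
Common to both → Ab, C.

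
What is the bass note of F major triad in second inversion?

F major triad = F–A–C. Second inversion → fifth in the bass = C.

C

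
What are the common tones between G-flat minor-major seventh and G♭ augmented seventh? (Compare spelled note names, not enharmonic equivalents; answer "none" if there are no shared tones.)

G-flat

G-flat minor-major seventh: G-flat B-double-flat D-flat F
G♭ augmented seventh: G-flat B-flat D F-flat
Common to both → G-flat.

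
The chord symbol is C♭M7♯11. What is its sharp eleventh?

Root of C♭M7♯11 = Cb. The 11th is an augmented 11th: Cb up an augmented 11th → F.

F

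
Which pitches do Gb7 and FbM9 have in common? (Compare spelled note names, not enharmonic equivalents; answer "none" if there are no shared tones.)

Gb7 = Gb, Bb, Db, Fb.
FbM9 = Fb, Ab, Cb, Eb, Gb.
Shared: Gb, Fb.

Gb, Fb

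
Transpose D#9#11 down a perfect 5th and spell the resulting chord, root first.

G#, B#, D#, F#, A#, C##

D# down a perfect 5th → G#. New chord: G# dominant ninth sharp eleven.
Root: G#
Major 3rd (3rd): B#
Perfect 5th (5th): D#
Minor 7th (7th): F#
Major 9th (9th): A#
Augmented 11th (11th): C##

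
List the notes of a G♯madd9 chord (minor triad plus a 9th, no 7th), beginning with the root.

G# – B – D# – A#

G♯madd9: minor added-ninth on G#.
Root: G#
Minor 3rd (3rd): B
Perfect 5th (5th): D#
Major 9th (9th): A#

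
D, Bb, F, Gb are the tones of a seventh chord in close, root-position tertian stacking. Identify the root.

Gb

Arranged so that each adjacent pair is a third by letter name: Gb – Bb – D – F.
The bottom of that stack, Gb, is the root (this is Gb augmented major seventh).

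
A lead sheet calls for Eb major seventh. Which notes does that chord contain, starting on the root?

E-flat, G, B-flat, D

Eb major seventh: major seventh on E-flat.
Root: E-flat
Major 3rd (3rd): G
Perfect 5th (5th): B-flat
Major 7th (7th): D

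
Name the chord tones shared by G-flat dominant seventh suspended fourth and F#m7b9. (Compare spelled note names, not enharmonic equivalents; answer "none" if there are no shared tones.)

none

G-flat dominant seventh suspended fourth: G♭ C♭ D♭ F♭
F#m7b9: F♯ A C♯ E G
Common to both → none.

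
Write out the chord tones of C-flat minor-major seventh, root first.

C-flat, E-double-flat, G-flat, B-flat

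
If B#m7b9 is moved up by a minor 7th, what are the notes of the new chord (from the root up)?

A#, C#, E#, G#, B

B# up a minor 7th → A#. New chord: A# minor seventh flat nine.
- root: A#
- minor 3rd: C#
- perfect 5th: E#
- minor 7th: G#
- minor 9th: B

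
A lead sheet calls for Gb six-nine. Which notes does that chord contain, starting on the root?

Root G-flat, quality six-nine:
G-flat — root
B-flat — major 3rd
D-flat — perfect 5th
E-flat — major 6th
A-flat — major 9th

G-flat  B-flat  D-flat  E-flat  A-flat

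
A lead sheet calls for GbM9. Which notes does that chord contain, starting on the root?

GbM9 is a major ninth built on Gb.
- root: Gb
- major 3rd: Bb
- perfect 5th: Db
- major 7th: F
- major 9th: Ab

Gb, Bb, Db, F, Ab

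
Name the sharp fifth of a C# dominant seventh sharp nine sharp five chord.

C# dominant seventh sharp nine sharp five is built on C-sharp; its 5th is an augmented 5th above the root.
A fifth above C uses the letter G, and the augmented 5th above C-sharp is G-double-sharp.

G-double-sharp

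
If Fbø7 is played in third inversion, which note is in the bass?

Ebb

Fbø7 = Fb–Abb–Cbb–Ebb. Third inversion → seventh in the bass = Ebb.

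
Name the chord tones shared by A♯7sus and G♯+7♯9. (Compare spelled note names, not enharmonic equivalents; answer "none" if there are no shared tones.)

G♯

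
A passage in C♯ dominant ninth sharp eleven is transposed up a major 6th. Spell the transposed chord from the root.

A♯ – C𝄪 – E♯ – G♯ – B♯ – D𝄪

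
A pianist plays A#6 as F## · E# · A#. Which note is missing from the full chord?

The full A#6 chord is A#, C##, E#, F##.
Comparing with the voicing, the major 3rd (3rd) — C## — is absent.

C##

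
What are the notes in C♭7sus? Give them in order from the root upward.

Cb, Fb, Gb, Bbb

Root Cb, quality dominant seventh suspended fourth:
root → Cb
4th (perfect 4th) → Fb
5th (perfect 5th) → Gb
7th (minor 7th) → Bbb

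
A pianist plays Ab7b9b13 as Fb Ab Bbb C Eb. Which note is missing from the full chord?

Gb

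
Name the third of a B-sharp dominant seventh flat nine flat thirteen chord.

D##

Root of B-sharp dominant seventh flat nine flat thirteen = B#. The 3rd is a major 3rd: B# up a major 3rd → D##.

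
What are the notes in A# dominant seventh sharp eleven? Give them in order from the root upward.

A-sharp, C-double-sharp, E-sharp, G-sharp, D-double-sharp

A# dominant seventh sharp eleven: dominant seventh sharp eleven on A-sharp.
root → A-sharp
3rd (major 3rd) → C-double-sharp
5th (perfect 5th) → E-sharp
7th (minor 7th) → G-sharp
11th (augmented 11th) → D-double-sharp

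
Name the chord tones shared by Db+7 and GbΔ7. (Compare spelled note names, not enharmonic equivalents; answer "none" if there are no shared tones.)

Db – F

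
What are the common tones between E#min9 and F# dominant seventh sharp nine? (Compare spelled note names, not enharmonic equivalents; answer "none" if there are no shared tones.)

none

E#min9 = E#, G#, B#, D#, F##.
F# dominant seventh sharp nine = F#, A#, C#, E, G##.
Shared: none.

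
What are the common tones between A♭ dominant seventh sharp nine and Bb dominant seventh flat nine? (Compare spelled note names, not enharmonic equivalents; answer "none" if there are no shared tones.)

A♭ dominant seventh sharp nine = A♭, C, E♭, G♭, B.
Bb dominant seventh flat nine = B♭, D, F, A♭, C♭.
Shared: A♭.

A♭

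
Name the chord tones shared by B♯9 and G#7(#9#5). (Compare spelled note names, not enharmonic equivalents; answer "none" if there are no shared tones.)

B# – D##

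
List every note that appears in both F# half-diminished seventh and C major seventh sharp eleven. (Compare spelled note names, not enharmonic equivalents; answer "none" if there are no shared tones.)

F-sharp, C, E

F# half-diminished seventh = F-sharp, A, C, E.
C major seventh sharp eleven = C, E, G, B, F-sharp.
Shared: F-sharp, C, E.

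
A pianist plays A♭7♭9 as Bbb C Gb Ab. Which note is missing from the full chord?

A♭7♭9 = Ab, C, Eb, Gb, Bbb. The voicing lacks the 5th (perfect 5th), Eb.

Eb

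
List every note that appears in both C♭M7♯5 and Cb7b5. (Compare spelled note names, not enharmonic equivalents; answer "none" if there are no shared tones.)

Cb Eb

C♭M7♯5: Cb Eb G Bb
Cb7b5: Cb Eb Gbb Bbb
Common to both → Cb, Eb.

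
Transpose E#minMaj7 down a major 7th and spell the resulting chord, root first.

F#  A  C#  E#

E# down a major 7th → F#. New chord: F# minor-major seventh.
Root: F#
Minor 3rd (3rd): A
Perfect 5th (5th): C#
Major 7th (7th): E#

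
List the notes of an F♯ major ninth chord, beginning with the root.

Root F♯, quality major ninth:
Root: F♯
Major 3rd (3rd): A♯
Perfect 5th (5th): C♯
Major 7th (7th): E♯
Major 9th (9th): G♯

F♯  A♯  C♯  E♯  G♯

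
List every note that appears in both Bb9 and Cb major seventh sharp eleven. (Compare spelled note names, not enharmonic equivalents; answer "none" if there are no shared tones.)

Bb9: Bb D F Ab C
Cb major seventh sharp eleven: Cb Eb Gb Bb F
Common to both → Bb, F.

Bb – F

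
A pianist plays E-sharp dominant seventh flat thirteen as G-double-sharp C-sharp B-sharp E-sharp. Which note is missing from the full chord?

D-sharp

The full E-sharp dominant seventh flat thirteen chord is E-sharp, G-double-sharp, B-sharp, D-sharp, C-sharp.
Comparing with the voicing, the minor 7th (7th) — D-sharp — is absent.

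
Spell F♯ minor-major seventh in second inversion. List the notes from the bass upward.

In root position, F♯ minor-major seventh is F-sharp–A–C-sharp–E-sharp.
Second inversion puts the fifth (C-sharp) in the bass.

C-sharp, E-sharp, F-sharp, A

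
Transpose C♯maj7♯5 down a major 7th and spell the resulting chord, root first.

D – F# – A# – C#

C# down a major 7th → D. New chord: D augmented major seventh.
Root: D
Major 3rd (3rd): F#
Augmented 5th (5th): A#
Major 7th (7th): C#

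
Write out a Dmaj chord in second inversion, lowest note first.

Dmaj = D–F♯–A; second inversion → fifth (A) lowest.

A, D, F♯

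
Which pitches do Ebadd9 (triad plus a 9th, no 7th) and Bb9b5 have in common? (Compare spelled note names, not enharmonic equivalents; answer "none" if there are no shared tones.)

Bb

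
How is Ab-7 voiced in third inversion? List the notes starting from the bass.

G♭ A♭ C♭ E♭

In root position, Ab-7 is A♭–C♭–E♭–G♭.
Third inversion puts the seventh (G♭) in the bass.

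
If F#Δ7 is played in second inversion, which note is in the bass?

C#

F#Δ7 in root position is F#–A#–C#–E#.
Second inversion places the fifth in the bass, which is C#.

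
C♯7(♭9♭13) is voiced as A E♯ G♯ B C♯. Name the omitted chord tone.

D

C♯7(♭9♭13) = C♯, E♯, G♯, B, D, A. The voicing lacks the 9th (minor 9th), D.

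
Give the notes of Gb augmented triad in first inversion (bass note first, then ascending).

In root position, Gb augmented triad is G-flat–B-flat–D.
First inversion puts the third (B-flat) in the bass.

B-flat, D, G-flat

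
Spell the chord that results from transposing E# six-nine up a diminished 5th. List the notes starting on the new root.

B, D#, F#, G#, C#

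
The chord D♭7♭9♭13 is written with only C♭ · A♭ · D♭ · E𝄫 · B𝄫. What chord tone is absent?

The full D♭7♭9♭13 chord is D♭, F, A♭, C♭, E𝄫, B𝄫.
Comparing with the voicing, the major 3rd (3rd) — F — is absent.

F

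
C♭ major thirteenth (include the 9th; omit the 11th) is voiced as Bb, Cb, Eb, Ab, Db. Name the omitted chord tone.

The full C♭ major thirteenth chord is Cb, Eb, Gb, Bb, Db, Ab.
Comparing with the voicing, the perfect 5th (5th) — Gb — is absent.

Gb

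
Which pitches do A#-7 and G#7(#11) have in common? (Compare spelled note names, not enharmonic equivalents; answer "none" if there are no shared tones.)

A#-7: A# C# E# G#
G#7(#11): G# B# D# F# C##
Common to both → G#.

G#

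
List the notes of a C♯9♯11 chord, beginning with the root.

C# E# G# B D# F##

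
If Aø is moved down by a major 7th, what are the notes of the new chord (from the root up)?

A major 7th down from A is Bb, so the new chord is Bb half-diminished seventh.
- root: Bb
- minor 3rd: Db
- diminished 5th: Fb
- minor 7th: Ab

Bb, Db, Fb, Ab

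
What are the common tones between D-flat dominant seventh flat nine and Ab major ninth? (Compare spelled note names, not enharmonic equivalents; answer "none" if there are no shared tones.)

A-flat

D-flat dominant seventh flat nine: D-flat F A-flat C-flat E-double-flat
Ab major ninth: A-flat C E-flat G B-flat
Common to both → A-flat.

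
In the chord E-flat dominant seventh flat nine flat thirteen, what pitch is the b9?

Root of E-flat dominant seventh flat nine flat thirteen = Eb. The 9th is a minor 9th: Eb up a minor 9th → Fb.

Fb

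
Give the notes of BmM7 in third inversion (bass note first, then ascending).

A#, B, D, F#

BmM7 = B–D–F#–A#; third inversion → seventh (A#) lowest.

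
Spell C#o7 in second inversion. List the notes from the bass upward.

C#o7 = C#–E–G–Bb; second inversion → fifth (G) lowest.

G, Bb, C#, E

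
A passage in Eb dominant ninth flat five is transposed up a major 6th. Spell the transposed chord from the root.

C  E  G-flat  B-flat  D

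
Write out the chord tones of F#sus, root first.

F#sus is a suspended fourth built on F♯.
root → F♯
4th (perfect 4th) → B
5th (perfect 5th) → C♯

F♯  B  C♯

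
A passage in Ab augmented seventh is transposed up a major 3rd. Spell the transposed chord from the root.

C – E – G# – Bb

Transposed root: Ab → C (major 3rd up). So we spell C augmented seventh:
C — root
E — major 3rd
G# — augmented 5th
Bb — minor 7th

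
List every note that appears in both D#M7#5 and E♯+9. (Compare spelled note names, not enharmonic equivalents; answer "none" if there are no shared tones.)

D#, F##

D#M7#5 = D#, F##, A##, C##.
E♯+9 = E#, G##, B##, D#, F##.
Shared: D#, F##.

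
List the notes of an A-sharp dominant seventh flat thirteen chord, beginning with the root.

Root A-sharp, quality dominant seventh flat thirteen:
A-sharp — root
C-double-sharp — major 3rd
E-sharp — perfect 5th
G-sharp — minor 7th
F-sharp — minor 13th

A-sharp C-double-sharp E-sharp G-sharp F-sharp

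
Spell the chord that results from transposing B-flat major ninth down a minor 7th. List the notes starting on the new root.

A minor 7th down from Bb is C, so the new chord is C major ninth.
C — root
E — major 3rd
G — perfect 5th
B — major 7th
D — major 9th

C, E, G, B, D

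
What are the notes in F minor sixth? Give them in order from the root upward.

F  A-flat  C  D

F minor sixth: minor sixth on F.
F — root
A-flat — minor 3rd
C — perfect 5th
D — major 6th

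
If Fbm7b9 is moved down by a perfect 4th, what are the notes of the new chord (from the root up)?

A perfect 4th down from F♭ is C♭, so the new chord is C♭ minor seventh flat nine.
- root: C♭
- minor 3rd: E𝄫
- perfect 5th: G♭
- minor 7th: B𝄫
- minor 9th: D𝄫

C♭  E𝄫  G♭  B𝄫  D𝄫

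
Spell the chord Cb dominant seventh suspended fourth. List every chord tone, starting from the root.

Cb  Fb  Gb  Bbb

Root Cb, quality dominant seventh suspended fourth:
- root: Cb
- perfect 4th: Fb
- perfect 5th: Gb
- minor 7th: Bbb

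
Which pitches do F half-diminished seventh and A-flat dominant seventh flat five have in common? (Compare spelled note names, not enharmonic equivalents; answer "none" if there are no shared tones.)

A-flat

F half-diminished seventh = F, A-flat, C-flat, E-flat.
A-flat dominant seventh flat five = A-flat, C, E-double-flat, G-flat.
Shared: A-flat.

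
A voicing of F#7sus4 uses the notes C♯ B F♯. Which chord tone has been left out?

E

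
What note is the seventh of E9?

D

Root of E9 = E. The 7th is a minor 7th: E up a minor 7th → D.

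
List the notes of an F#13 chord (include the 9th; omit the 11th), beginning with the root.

Root F#, quality dominant thirteenth:
root → F#
3rd (major 3rd) → A#
5th (perfect 5th) → C#
7th (minor 7th) → E
9th (major 9th) → G#
13th (major 13th) → D#

F#, A#, C#, E, G#, D#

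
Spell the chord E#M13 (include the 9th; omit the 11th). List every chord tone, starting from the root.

E♯, G𝄪, B♯, D𝄪, F𝄪, C𝄪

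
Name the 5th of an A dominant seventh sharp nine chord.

E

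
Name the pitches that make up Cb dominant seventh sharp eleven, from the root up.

Cb, Eb, Gb, Bbb, F

Root Cb, quality dominant seventh sharp eleven:
- root: Cb
- major 3rd: Eb
- perfect 5th: Gb
- minor 7th: Bbb
- augmented 11th: F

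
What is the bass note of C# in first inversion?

E#

C# in root position is C#–E#–G#.
First inversion places the third in the bass, which is E#.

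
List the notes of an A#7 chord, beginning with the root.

A#, C##, E#, G#

A#7 is a dominant seventh built on A#.
root → A#
3rd (major 3rd) → C##
5th (perfect 5th) → E#
7th (minor 7th) → G#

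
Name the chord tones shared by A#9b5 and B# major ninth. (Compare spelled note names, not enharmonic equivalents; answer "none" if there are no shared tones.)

A#9b5 = A#, C##, E, G#, B#.
B# major ninth = B#, D##, F##, A##, C##.
Shared: C##, B#.

C## B#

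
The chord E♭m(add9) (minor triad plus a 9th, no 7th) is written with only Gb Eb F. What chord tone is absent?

E♭m(add9) = Eb, Gb, Bb, F. The voicing lacks the 5th (perfect 5th), Bb.

Bb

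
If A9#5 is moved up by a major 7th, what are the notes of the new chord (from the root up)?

Transposed root: A → G# (major 7th up). So we spell G# dominant ninth sharp five:
root → G#
3rd (major 3rd) → B#
5th (augmented 5th) → D##
7th (minor 7th) → F#
9th (major 9th) → A#

G#  B#  D##  F#  A#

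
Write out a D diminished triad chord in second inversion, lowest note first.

A-flat, D, F

In root position, D diminished triad is D–F–A-flat.
Second inversion puts the fifth (A-flat) in the bass.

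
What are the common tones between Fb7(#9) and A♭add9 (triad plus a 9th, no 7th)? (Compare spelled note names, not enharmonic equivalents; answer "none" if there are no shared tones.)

Fb7(#9) = Fb, Ab, Cb, Ebb, G.
A♭add9 = Ab, C, Eb, Bb.
Shared: Ab.

Ab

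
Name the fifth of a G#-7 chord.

Root of G#-7 = G#. The 5th is a perfect 5th: G# up a perfect 5th → D#.

D#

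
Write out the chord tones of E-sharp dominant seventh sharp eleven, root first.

E# – G## – B# – D# – A##

E-sharp dominant seventh sharp eleven: dominant seventh sharp eleven on E#.
Root: E#
Major 3rd (3rd): G##
Perfect 5th (5th): B#
Minor 7th (7th): D#
Augmented 11th (11th): A##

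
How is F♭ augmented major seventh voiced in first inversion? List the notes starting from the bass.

A-flat – C – E-flat – F-flat

In root position, F♭ augmented major seventh is F-flat–A-flat–C–E-flat.
First inversion puts the third (A-flat) in the bass.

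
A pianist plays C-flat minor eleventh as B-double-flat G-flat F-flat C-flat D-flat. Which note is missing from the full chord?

The full C-flat minor eleventh chord is C-flat, E-double-flat, G-flat, B-double-flat, D-flat, F-flat.
Comparing with the voicing, the minor 3rd (3rd) — E-double-flat — is absent.

E-double-flat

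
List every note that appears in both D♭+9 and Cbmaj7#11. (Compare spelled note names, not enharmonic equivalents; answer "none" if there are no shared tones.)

D♭+9: Db F A Cb Eb
Cbmaj7#11: Cb Eb Gb Bb F
Common to both → F, Cb, Eb.

F, Cb, Eb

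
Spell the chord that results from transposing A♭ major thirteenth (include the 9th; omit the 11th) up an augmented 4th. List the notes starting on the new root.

An augmented 4th up from Ab is D, so the new chord is D major thirteenth.
root → D
3rd (major 3rd) → F#
5th (perfect 5th) → A
7th (major 7th) → C#
9th (major 9th) → E
13th (major 13th) → B

D  F#  A  C#  E  B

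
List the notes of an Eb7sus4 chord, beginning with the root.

Eb, Ab, Bb, Db

Root Eb, quality dominant seventh suspended fourth:
Root: Eb
Perfect 4th (4th): Ab
Perfect 5th (5th): Bb
Minor 7th (7th): Db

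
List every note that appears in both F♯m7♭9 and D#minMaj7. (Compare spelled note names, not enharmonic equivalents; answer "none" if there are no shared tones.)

F♯m7♭9 = F♯, A, C♯, E, G.
D#minMaj7 = D♯, F♯, A♯, C𝄪.
Shared: F♯.

F♯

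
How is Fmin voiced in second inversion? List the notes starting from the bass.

C, F, A♭

Fmin = F–A♭–C; second inversion → fifth (C) lowest.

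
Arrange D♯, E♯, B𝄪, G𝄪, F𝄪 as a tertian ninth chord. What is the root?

E♯

Stacking in thirds gives E♯ – G𝄪 – B𝄪 – D♯ – F𝄪, so E♯ is the root — E♯ dominant ninth sharp five.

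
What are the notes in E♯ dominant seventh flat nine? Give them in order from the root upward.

E-sharp – G-double-sharp – B-sharp – D-sharp – F-sharp

E♯ dominant seventh flat nine is a dominant seventh flat nine built on E-sharp.
- root: E-sharp
- major 3rd: G-double-sharp
- perfect 5th: B-sharp
- minor 7th: D-sharp
- minor 9th: F-sharp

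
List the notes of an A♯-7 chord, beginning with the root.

Root A#, quality minor seventh:
- root: A#
- minor 3rd: C#
- perfect 5th: E#
- minor 7th: G#

A#  C#  E#  G#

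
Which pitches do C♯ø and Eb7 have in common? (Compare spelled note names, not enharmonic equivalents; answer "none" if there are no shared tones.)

C♯ø: C# E G B
Eb7: Eb G Bb Db
Common to both → G.

G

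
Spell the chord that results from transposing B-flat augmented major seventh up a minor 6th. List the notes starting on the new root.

Bb up a minor 6th → Gb. New chord: Gb augmented major seventh.
- root: Gb
- major 3rd: Bb
- augmented 5th: D
- major 7th: F

Gb  Bb  D  F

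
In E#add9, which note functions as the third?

G𝄪

E#add9 is built on E♯; its 3rd is a major 3rd above the root.
A third above E uses the letter G, and the major 3rd above E♯ is G𝄪.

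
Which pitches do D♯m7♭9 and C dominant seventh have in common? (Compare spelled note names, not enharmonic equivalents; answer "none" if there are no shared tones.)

D♯m7♭9: D♯ F♯ A♯ C♯ E
C dominant seventh: C E G B♭
Common to both → E.

E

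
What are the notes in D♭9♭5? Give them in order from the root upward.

D♭9♭5: dominant ninth flat five on Db.
Db — root
F — major 3rd
Abb — diminished 5th
Cb — minor 7th
Eb — major 9th

Db – F – Abb – Cb – Eb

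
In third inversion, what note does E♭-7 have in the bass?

Db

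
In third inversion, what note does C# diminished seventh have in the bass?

C# diminished seventh = C♯–E–G–B♭. Third inversion → seventh in the bass = B♭.

B♭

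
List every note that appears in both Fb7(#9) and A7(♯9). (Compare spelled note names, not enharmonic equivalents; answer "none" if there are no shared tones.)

G

Fb7(#9): F♭ A♭ C♭ E𝄫 G
A7(♯9): A C♯ E G B♯
Common to both → G.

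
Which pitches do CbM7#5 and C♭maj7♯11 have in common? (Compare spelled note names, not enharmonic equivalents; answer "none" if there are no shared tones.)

C♭, E♭, B♭

CbM7#5: C♭ E♭ G B♭
C♭maj7♯11: C♭ E♭ G♭ B♭ F
Common to both → C♭, E♭, B♭.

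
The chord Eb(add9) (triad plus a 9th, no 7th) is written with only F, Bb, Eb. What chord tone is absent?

G

Eb(add9) = Eb, G, Bb, F. The voicing lacks the 3rd (major 3rd), G.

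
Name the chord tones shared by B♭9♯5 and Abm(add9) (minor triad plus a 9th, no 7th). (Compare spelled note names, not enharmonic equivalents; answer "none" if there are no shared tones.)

B♭9♯5 = B♭, D, F♯, A♭, C.
Abm(add9) = A♭, C♭, E♭, B♭.
Shared: B♭, A♭.

B♭  A♭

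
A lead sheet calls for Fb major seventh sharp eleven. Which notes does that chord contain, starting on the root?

F-flat, A-flat, C-flat, E-flat, B-flat

Fb major seventh sharp eleven: major seventh sharp eleven on F-flat.
- root: F-flat
- major 3rd: A-flat
- perfect 5th: C-flat
- major 7th: E-flat
- augmented 11th: B-flat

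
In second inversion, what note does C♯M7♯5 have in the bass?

G##

C♯M7♯5 = C#–E#–G##–B#. Second inversion → fifth in the bass = G##.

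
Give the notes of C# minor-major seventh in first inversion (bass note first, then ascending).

E G-sharp B-sharp C-sharp

In root position, C# minor-major seventh is C-sharp–E–G-sharp–B-sharp.
First inversion puts the third (E) in the bass.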